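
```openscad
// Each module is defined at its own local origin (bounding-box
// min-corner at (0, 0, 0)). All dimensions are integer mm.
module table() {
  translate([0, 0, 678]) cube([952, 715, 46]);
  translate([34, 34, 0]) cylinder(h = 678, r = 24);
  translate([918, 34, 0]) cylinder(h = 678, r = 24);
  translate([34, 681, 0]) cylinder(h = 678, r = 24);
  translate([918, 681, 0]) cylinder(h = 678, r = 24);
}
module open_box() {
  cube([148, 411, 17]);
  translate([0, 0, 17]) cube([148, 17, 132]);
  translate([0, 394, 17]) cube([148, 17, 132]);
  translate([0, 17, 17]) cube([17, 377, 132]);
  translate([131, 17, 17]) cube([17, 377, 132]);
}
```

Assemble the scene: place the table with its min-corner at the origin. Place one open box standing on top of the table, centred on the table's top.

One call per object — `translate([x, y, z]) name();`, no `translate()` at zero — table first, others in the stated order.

table();
translate([402, 152, 724]) open_box();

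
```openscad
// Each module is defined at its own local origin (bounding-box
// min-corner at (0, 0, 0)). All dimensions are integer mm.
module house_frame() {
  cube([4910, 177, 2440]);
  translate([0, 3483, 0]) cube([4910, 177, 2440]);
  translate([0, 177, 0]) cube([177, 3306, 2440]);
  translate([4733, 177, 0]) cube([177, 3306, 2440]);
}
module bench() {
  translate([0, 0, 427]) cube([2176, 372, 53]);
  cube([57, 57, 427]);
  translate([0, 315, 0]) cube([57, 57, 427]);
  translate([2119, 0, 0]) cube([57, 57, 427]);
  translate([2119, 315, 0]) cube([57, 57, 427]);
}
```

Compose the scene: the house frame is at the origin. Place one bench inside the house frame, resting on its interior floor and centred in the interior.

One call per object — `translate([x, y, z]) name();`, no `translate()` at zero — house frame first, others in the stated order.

house_frame();
translate([1367, 1644, 0]) bench();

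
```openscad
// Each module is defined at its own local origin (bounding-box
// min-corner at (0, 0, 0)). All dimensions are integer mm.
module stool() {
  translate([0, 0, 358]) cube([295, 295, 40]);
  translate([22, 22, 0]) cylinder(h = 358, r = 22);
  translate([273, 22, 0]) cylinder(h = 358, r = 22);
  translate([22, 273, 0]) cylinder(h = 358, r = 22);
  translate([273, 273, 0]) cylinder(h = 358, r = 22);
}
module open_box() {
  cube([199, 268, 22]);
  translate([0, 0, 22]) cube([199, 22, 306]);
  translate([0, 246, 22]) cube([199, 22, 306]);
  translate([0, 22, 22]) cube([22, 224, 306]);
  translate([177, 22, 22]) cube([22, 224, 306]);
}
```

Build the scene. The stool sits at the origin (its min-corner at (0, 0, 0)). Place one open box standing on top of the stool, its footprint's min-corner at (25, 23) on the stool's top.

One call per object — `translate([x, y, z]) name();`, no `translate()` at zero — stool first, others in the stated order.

stool();
translate([25, 23, 398]) open_box();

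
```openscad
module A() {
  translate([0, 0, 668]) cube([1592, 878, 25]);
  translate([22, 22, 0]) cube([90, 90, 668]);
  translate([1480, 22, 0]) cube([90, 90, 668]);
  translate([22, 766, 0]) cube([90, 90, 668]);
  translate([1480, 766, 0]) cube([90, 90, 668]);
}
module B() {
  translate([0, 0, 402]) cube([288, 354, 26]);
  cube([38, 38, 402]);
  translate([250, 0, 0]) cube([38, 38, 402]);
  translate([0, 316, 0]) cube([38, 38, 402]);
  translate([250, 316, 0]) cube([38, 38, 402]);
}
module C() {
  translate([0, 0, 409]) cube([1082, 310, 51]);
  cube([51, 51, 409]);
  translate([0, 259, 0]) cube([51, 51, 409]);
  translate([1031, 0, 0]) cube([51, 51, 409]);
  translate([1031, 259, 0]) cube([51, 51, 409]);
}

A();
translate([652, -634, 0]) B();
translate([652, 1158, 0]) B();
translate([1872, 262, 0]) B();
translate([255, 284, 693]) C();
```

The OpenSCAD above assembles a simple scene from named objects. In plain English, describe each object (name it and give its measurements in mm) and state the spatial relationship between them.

A is a table with a 1592×878 mm rectangular top, 25 mm thick, top surface at z = 693 mm, supported by four 90×90 mm square legs, each inset 22 mm from the nearest pair of top edges, running from the floor.

B is a four-legged stool. The seat is a 288×354×26 mm slab whose top surface is at z = 428 mm; four square legs, each 38×38 mm in cross-section, run from the floor (z = 0) to the underside of the seat, each flush with a corner of the seat.

C is a long wooden bench with a 1082 mm (x) × 310 mm (y) seat, 51 mm thick, its top surface 460 mm above the floor. Four 51 mm square legs at the seat corners, flush with the edges, run from z = 0 to the seat underside.

Three stools sit around the table at the −y, +y, +x sides. The bench is on top of the table, centred.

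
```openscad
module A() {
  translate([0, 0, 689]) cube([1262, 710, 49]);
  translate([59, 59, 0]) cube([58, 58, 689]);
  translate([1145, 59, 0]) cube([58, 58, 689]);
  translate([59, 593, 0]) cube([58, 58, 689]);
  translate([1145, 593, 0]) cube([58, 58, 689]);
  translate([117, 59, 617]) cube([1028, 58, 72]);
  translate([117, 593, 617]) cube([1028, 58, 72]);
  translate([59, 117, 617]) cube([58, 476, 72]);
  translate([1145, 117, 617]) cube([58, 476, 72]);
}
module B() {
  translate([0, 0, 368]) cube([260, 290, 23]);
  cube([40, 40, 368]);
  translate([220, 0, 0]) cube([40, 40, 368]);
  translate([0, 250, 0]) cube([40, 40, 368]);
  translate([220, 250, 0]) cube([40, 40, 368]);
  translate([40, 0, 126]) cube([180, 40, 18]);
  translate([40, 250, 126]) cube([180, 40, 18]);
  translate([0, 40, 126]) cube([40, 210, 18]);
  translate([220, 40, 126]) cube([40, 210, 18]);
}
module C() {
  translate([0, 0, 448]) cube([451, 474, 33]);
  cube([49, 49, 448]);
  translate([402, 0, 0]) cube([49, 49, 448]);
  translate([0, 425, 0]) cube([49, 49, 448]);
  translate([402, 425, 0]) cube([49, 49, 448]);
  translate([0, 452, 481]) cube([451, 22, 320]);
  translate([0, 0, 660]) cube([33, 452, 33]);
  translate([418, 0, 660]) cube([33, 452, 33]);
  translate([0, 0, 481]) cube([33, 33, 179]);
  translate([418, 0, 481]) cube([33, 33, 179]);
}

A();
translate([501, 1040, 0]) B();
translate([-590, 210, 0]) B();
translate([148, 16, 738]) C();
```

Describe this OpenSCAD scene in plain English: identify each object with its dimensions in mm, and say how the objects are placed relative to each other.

A is a rectangular dining table. The top is 1262×710×49 mm with its upper surface at z = 738 mm. It stands on four 58×58 mm square legs, each inset 59 mm from the nearest pair of top edges, running from the floor to the underside of the top. Four apron rails, 58 mm thick and 72 mm tall, run between adjacent legs with their top edges flush with the underside of the top and their outer faces flush with the legs' outer faces.

B is a simple wooden stool: a rectangular seat 260 mm (x) by 290 mm (y), 23 mm thick, top face at z = 391 mm, on four square legs, each 40×40 mm in cross-section. The legs rest on z = 0, each flush with a corner of the seat. Four stretchers, 40 mm wide and 18 mm tall, connect adjacent legs with their undersides at z = 126 mm, each running between the inner faces of the legs it joins and aligned with the legs' outer faces on the other axis.

C is a chair. The seat is a 451×474×33 mm slab with its top at z = 481 mm, on four 49×49 mm corner legs (flush with the seat edges, standing on z = 0). A flat backrest 22 mm thick, 320 mm tall, spans the full seat width and rises from the seat top along its +y edge, rear face flush with the rear of the seat. Two armrests of 33×33 mm section run along each side from the seat's front edge to the front of the backrest, top faces 212 mm above the seat top and outer faces flush with the seat's x-edges; a 33×33 mm post under the front of each armrest stands on the seat at the front corner.

Two stools sit around the table at the +y, −x sides. The chair is on top of the table.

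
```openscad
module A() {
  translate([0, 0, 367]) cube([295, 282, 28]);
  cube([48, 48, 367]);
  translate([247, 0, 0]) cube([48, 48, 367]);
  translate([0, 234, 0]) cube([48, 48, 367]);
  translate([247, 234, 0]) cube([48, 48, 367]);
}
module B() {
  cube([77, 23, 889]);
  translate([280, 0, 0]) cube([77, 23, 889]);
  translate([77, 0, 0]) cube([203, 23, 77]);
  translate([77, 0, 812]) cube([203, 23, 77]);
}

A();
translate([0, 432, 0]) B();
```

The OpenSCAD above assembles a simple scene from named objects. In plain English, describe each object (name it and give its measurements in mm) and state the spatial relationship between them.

A is a simple wooden stool: a rectangular seat 295 mm (x) by 282 mm (y), 28 mm thick, top face at z = 395 mm, on four square legs, each 48×48 mm in cross-section. The legs rest on z = 0, each flush with a corner of the seat.

B is a picture frame with a 203×735 mm rectangular opening (x by z) and a uniform 77 mm border on every side. Frame depth is 23 mm along y. It is built from two vertical stiles running the full outside height and two horizontal rails spanning the gap between the stiles.

The picture frame is on the floor beside the stool on its +y side.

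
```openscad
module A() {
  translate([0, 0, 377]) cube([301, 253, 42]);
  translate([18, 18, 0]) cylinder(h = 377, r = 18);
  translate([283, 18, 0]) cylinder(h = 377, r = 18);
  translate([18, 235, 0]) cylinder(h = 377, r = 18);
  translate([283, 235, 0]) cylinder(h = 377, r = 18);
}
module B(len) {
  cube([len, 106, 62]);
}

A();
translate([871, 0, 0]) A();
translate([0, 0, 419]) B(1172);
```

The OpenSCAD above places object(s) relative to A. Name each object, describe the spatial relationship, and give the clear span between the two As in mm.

Second stool starts at x = 871; first ends at x = 301; clear span = 871 − 301 = 570 mm.

A is a stool. B is a beam. A beam spans the tops of two stools. The clear span between the two stools is 570 mm.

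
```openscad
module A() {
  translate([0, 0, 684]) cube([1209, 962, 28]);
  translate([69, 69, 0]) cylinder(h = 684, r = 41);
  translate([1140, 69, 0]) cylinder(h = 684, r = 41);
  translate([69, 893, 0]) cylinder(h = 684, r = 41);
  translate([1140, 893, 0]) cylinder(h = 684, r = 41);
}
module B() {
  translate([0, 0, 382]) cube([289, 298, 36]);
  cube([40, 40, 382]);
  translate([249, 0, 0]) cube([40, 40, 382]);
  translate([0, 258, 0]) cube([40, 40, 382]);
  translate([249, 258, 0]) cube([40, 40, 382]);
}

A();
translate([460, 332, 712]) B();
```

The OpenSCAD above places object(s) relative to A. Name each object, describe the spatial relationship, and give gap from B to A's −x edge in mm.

A is a table. B is a stool. The stool is on top of the table, centred. The gap from the stool to the table's −x edge is 460 mm.

The stool's min-x is at 460; the table's min-x is 0; gap = 460 mm.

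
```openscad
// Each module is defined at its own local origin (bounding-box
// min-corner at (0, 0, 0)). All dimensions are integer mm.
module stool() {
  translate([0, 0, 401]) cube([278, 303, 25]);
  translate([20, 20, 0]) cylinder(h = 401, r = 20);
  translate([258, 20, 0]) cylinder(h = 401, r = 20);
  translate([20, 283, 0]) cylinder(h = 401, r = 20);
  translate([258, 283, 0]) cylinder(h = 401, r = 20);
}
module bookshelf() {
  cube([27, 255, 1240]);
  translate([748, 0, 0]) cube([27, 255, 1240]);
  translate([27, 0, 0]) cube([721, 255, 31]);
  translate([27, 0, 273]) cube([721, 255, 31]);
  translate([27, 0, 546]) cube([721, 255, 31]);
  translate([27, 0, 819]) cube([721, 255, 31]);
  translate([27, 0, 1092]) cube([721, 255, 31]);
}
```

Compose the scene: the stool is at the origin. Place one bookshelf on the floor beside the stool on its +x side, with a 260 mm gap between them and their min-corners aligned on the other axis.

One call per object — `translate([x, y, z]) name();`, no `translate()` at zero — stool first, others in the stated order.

stool();
translate([538, 0, 0]) bookshelf();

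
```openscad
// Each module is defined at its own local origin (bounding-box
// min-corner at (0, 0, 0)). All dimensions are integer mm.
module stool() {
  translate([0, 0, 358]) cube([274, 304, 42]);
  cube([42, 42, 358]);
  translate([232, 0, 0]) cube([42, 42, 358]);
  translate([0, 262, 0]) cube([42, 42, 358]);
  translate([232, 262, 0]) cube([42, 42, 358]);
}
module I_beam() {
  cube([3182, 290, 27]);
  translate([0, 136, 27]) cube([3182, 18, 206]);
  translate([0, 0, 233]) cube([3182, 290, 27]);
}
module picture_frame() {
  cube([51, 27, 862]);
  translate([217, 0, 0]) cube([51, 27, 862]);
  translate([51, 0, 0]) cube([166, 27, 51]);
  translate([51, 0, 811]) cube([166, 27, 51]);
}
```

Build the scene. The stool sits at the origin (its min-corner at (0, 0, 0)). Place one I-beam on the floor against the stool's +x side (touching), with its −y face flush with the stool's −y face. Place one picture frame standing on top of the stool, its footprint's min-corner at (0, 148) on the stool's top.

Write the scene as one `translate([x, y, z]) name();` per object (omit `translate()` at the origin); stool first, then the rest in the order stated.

stool();
translate([274, 0, 0]) I_beam();
translate([0, 148, 400]) picture_frame();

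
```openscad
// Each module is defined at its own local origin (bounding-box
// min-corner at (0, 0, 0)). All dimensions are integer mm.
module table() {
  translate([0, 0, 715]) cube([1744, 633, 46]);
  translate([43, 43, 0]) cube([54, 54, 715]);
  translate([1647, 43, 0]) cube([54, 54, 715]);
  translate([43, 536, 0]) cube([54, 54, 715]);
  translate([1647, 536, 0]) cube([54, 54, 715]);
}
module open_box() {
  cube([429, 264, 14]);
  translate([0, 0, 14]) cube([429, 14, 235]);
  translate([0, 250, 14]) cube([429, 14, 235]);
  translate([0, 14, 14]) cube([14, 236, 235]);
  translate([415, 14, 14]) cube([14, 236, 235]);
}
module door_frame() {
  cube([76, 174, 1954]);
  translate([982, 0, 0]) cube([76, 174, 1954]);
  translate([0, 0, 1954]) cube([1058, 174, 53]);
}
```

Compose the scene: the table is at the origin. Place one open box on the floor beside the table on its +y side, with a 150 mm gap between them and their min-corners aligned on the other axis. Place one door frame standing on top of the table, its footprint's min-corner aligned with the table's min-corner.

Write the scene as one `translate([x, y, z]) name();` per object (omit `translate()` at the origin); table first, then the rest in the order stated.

table();
translate([0, 783, 0]) open_box();
translate([0, 0, 761]) door_frame();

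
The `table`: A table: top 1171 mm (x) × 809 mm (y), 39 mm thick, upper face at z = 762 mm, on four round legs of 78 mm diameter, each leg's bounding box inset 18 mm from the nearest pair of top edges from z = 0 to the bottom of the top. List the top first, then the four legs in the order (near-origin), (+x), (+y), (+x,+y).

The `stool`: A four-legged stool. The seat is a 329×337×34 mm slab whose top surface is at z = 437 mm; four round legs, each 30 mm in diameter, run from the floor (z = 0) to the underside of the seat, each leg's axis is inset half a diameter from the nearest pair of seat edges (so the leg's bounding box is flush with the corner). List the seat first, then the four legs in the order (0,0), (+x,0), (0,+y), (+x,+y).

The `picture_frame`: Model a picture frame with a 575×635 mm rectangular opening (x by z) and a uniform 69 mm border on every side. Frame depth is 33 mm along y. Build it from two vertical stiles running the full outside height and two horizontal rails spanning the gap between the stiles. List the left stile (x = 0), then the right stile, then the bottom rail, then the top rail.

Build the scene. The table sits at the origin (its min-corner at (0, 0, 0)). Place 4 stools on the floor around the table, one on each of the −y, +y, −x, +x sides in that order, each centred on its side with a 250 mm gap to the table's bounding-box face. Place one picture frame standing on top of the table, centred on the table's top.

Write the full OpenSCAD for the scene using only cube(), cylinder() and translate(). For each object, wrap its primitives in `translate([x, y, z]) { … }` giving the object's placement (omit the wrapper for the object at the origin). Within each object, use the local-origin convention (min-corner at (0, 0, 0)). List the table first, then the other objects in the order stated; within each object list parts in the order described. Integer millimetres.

translate([0, 0, 723]) cube([1171, 809, 39]);
translate([57, 57, 0]) cylinder(h = 723, r = 39);
translate([1114, 57, 0]) cylinder(h = 723, r = 39);
translate([57, 752, 0]) cylinder(h = 723, r = 39);
translate([1114, 752, 0]) cylinder(h = 723, r = 39);
translate([421, -587, 0]) {
  translate([0, 0, 403]) cube([329, 337, 34]);
  translate([15, 15, 0]) cylinder(h = 403, r = 15);
  translate([314, 15, 0]) cylinder(h = 403, r = 15);
  translate([15, 322, 0]) cylinder(h = 403, r = 15);
  translate([314, 322, 0]) cylinder(h = 403, r = 15);
}
translate([421, 1059, 0]) {
  translate([0, 0, 403]) cube([329, 337, 34]);
  translate([15, 15, 0]) cylinder(h = 403, r = 15);
  translate([314, 15, 0]) cylinder(h = 403, r = 15);
  translate([15, 322, 0]) cylinder(h = 403, r = 15);
  translate([314, 322, 0]) cylinder(h = 403, r = 15);
}
translate([-579, 236, 0]) {
  translate([0, 0, 403]) cube([329, 337, 34]);
  translate([15, 15, 0]) cylinder(h = 403, r = 15);
  translate([314, 15, 0]) cylinder(h = 403, r = 15);
  translate([15, 322, 0]) cylinder(h = 403, r = 15);
  translate([314, 322, 0]) cylinder(h = 403, r = 15);
}
translate([1421, 236, 0]) {
  translate([0, 0, 403]) cube([329, 337, 34]);
  translate([15, 15, 0]) cylinder(h = 403, r = 15);
  translate([314, 15, 0]) cylinder(h = 403, r = 15);
  translate([15, 322, 0]) cylinder(h = 403, r = 15);
  translate([314, 322, 0]) cylinder(h = 403, r = 15);
}
translate([229, 388, 762]) {
  cube([69, 33, 773]);
  translate([644, 0, 0]) cube([69, 33, 773]);
  translate([69, 0, 0]) cube([575, 33, 69]);
  translate([69, 0, 704]) cube([575, 33, 69]);
}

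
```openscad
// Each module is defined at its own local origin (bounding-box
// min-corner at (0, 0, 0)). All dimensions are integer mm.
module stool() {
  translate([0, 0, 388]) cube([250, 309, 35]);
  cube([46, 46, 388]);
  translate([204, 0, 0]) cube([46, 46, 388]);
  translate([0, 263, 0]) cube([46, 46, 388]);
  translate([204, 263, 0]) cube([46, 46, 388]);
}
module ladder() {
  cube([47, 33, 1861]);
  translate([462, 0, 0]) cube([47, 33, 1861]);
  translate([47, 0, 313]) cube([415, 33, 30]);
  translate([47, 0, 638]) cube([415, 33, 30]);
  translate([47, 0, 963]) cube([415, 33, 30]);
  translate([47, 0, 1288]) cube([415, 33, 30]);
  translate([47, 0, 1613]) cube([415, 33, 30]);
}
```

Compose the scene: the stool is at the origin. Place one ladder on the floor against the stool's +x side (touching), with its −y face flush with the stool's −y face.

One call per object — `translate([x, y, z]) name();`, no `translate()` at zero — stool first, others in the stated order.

stool();
translate([250, 0, 0]) ladder();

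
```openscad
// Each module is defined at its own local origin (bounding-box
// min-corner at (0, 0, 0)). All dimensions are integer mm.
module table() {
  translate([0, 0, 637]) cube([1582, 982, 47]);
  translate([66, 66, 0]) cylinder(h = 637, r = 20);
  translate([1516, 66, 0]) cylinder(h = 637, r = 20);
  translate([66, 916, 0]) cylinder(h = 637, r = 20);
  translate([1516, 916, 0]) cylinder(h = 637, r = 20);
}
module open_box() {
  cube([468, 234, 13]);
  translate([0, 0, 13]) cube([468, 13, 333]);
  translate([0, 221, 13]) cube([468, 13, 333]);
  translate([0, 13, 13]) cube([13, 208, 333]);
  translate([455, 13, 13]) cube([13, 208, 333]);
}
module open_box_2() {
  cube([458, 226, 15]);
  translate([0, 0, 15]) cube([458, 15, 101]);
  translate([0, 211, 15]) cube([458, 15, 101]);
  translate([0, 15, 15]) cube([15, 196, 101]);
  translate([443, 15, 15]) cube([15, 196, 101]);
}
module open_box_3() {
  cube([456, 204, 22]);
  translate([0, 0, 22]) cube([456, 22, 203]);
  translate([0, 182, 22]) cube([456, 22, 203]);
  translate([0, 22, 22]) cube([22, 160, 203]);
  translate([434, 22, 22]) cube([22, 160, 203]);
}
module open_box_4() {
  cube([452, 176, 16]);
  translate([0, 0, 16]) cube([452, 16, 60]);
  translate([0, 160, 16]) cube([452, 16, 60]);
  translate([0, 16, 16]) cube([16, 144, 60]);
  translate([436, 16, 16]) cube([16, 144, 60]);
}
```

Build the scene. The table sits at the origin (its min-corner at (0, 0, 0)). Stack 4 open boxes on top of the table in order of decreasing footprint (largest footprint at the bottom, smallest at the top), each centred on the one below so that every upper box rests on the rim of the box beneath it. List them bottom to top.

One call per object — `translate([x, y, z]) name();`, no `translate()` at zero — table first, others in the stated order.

table();
translate([557, 374, 684]) open_box();
translate([562, 378, 1030]) open_box_2();
translate([563, 389, 1146]) open_box_3();
translate([565, 403, 1371]) open_box_4();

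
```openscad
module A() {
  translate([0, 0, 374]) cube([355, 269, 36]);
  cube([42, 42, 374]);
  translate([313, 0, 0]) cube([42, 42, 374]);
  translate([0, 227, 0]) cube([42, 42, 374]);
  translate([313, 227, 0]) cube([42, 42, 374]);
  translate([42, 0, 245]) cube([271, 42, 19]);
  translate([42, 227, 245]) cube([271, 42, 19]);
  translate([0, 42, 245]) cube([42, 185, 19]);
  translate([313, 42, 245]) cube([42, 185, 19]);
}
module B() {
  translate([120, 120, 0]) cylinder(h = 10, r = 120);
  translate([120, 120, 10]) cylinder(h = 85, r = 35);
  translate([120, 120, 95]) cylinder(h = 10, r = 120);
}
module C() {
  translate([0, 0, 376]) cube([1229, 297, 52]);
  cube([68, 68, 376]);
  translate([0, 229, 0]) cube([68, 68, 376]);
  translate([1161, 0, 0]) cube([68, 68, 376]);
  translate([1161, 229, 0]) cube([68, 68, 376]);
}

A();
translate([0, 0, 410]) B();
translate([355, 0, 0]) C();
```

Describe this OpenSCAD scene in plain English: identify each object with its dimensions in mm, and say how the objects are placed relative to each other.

A is a four-legged stool. The seat is a 355×269×36 mm slab whose top surface is at z = 410 mm; four square legs, each 42×42 mm in cross-section, run from the floor (z = 0) to the underside of the seat, each flush with a corner of the seat. Four stretchers, 42 mm wide and 19 mm tall, connect adjacent legs with their undersides at z = 245 mm, each running between the inner faces of the legs it joins and aligned with the legs' outer faces on the other axis.

B is a spool: two coaxial disc flanges of radius 120 mm and thickness 10 mm, joined by a core cylinder of radius 35 mm and height 85 mm. The lower flange rests on z = 0 and the three cylinders share a vertical axis.

C is a bench: a 1229×297 mm seat slab, 52 mm thick, top at z = 428 mm, on four 68×68 mm square legs flush with the seat corners and standing on z = 0.

The spool is on top of the stool. The bench is against the stool's +x side, with their −y faces flush.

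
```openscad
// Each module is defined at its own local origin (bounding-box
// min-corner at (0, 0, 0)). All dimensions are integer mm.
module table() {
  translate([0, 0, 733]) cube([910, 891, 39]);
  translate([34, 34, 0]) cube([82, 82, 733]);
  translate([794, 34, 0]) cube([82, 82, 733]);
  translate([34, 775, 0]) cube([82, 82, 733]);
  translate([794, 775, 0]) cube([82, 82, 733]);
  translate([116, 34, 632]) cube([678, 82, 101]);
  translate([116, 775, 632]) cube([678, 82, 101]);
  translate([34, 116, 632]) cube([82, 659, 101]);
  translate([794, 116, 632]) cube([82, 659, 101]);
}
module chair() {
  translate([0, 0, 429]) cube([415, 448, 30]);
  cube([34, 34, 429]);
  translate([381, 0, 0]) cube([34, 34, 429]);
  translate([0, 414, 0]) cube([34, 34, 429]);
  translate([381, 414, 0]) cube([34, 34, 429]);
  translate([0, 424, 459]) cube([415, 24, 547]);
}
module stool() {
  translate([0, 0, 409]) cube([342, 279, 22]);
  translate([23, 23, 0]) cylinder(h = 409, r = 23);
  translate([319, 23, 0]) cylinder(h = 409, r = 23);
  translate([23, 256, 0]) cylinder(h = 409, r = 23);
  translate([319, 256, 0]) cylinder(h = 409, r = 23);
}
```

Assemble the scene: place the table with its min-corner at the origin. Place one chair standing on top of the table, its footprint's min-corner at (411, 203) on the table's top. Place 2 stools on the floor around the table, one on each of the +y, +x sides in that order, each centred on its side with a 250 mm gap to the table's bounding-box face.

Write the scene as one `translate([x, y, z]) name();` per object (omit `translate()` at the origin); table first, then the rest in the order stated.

table();
translate([411, 203, 772]) chair();
translate([284, 1141, 0]) stool();
translate([1160, 306, 0]) stool();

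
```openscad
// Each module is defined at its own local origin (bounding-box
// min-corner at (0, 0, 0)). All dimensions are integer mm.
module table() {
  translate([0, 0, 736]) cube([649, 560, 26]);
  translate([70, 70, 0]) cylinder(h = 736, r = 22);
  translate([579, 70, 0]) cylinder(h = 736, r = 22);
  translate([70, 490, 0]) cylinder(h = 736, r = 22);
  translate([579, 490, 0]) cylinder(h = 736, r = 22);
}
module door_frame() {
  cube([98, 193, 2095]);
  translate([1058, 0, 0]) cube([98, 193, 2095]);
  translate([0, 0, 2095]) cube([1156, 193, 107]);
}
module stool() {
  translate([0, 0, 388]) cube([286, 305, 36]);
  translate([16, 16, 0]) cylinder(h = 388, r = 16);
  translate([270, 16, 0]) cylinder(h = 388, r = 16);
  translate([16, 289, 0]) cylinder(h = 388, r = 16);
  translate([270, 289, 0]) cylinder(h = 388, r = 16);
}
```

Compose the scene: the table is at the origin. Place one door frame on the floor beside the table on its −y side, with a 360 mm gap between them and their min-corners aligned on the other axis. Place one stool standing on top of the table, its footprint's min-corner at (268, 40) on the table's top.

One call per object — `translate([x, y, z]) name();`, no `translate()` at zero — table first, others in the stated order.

table();
translate([0, -553, 0]) door_frame();
translate([268, 40, 762]) stool();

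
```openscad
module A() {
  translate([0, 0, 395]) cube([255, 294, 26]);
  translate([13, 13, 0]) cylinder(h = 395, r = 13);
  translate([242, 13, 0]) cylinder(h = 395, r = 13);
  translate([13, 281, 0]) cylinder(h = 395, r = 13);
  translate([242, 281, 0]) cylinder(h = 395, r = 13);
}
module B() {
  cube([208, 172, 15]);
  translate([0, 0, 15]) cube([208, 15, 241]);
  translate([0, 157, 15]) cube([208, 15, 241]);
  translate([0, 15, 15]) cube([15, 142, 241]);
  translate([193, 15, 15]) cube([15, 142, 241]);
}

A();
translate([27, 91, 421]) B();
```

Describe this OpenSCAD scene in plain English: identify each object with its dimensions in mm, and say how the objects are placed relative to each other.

A is a simple wooden stool: a rectangular seat 255 mm (x) by 294 mm (y), 26 mm thick, top face at z = 421 mm, on four round legs, each 26 mm in diameter. The legs rest on z = 0, each leg's axis is inset half a diameter from the nearest pair of seat edges (so the leg's bounding box is flush with the corner).

B is an open storage box with external size 208×172×256 mm and wall thickness 15 mm (the base is also 15 mm thick). The base covers the whole footprint; the four walls stand on the base, with the y-facing walls full-width and the x-facing walls fitting between their inner faces.

The open box is on top of the stool.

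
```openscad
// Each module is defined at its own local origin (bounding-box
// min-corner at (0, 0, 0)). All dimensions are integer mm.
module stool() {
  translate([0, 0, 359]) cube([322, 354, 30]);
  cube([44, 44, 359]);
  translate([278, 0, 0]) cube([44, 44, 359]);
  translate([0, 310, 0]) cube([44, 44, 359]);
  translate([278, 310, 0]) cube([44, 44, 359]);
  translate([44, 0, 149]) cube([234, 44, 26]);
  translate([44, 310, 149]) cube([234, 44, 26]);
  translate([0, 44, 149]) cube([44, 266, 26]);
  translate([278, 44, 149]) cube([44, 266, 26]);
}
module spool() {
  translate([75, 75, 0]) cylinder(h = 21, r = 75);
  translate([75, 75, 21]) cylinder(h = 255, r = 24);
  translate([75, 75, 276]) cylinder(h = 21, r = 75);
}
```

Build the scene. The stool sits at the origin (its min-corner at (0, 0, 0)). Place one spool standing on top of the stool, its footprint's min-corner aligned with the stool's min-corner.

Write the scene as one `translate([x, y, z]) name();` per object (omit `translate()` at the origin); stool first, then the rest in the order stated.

stool();
translate([0, 0, 389]) spool();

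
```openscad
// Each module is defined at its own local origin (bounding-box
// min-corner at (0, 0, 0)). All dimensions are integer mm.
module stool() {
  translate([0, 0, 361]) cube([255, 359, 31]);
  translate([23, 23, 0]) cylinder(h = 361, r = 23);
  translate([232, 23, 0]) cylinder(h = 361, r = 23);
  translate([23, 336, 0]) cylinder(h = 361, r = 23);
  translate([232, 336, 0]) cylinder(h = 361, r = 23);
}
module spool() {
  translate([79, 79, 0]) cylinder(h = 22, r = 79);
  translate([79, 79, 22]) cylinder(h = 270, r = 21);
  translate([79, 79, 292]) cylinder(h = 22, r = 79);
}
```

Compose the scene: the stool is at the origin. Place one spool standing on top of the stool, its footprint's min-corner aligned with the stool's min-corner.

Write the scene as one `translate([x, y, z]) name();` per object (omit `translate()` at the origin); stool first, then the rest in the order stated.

stool();
translate([0, 0, 392]) spool();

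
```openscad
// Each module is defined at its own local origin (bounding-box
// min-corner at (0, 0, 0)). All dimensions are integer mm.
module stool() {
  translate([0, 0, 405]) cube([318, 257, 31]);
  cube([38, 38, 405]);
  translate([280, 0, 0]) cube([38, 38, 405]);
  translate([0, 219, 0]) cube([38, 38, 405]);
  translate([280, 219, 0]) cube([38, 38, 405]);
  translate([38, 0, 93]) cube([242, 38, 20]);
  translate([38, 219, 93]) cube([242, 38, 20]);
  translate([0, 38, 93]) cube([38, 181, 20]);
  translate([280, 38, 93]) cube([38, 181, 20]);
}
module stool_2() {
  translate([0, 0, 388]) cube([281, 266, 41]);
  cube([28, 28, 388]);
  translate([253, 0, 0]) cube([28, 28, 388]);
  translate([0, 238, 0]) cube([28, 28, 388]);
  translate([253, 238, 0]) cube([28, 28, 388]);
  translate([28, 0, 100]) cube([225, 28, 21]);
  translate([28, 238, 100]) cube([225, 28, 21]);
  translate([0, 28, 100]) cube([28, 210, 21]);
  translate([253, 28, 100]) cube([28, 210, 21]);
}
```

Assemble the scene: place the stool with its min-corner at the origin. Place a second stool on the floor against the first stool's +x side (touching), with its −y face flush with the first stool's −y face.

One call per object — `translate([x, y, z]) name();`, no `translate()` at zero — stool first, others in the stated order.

stool();
translate([318, 0, 0]) stool_2();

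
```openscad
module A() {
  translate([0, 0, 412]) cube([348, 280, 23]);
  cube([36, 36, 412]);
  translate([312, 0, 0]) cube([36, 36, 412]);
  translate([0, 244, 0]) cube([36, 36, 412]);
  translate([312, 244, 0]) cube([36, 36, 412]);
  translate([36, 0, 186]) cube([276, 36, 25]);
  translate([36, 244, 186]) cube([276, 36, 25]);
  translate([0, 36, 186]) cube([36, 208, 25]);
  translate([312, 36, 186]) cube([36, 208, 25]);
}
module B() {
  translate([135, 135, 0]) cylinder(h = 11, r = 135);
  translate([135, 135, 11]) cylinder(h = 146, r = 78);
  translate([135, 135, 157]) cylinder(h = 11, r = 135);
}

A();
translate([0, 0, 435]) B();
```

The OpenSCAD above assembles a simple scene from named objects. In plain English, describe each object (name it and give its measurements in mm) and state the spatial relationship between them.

A is a four-legged stool. The seat is a 348×280×23 mm slab whose top surface is at z = 435 mm; four square legs, each 36×36 mm in cross-section, run from the floor (z = 0) to the underside of the seat, each flush with a corner of the seat. Four stretchers, 36 mm wide and 25 mm tall, connect adjacent legs with their undersides at z = 186 mm, each running between the inner faces of the legs it joins and aligned with the legs' outer faces on the other axis.

B is a spool: two coaxial disc flanges of radius 135 mm and thickness 11 mm, joined by a core cylinder of radius 78 mm and height 146 mm. The lower flange rests on z = 0 and the three cylinders share a vertical axis.

The spool is on top of the stool.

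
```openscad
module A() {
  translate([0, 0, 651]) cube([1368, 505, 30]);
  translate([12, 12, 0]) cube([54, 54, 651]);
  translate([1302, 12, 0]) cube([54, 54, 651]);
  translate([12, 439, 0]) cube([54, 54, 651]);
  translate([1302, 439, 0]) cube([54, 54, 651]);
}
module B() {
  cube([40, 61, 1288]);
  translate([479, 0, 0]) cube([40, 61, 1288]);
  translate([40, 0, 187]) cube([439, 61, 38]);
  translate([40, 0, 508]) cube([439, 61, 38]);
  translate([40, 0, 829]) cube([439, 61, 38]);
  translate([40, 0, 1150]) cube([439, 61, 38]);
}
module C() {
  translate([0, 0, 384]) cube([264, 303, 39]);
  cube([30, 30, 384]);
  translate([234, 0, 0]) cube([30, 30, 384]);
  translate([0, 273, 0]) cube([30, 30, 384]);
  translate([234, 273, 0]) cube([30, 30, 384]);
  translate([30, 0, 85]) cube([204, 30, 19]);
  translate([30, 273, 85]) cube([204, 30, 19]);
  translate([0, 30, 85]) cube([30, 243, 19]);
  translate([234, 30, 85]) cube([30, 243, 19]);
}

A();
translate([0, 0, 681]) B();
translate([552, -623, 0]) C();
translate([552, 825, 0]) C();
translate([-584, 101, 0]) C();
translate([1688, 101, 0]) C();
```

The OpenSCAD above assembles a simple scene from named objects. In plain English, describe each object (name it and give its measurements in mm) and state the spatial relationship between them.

A is a table with a 1368×505 mm rectangular top, 30 mm thick, top surface at z = 681 mm, supported by four 54×54 mm square legs, each inset 12 mm from the nearest pair of top edges, running from the floor.

B is a straight ladder. Two 40×61 mm vertical rails, 1288 mm tall, stand 519 mm apart (outside-to-outside) with their front faces coplanar on the −y side. 4 rungs, each 61 mm deep and 38 mm tall, span between the inner faces of the rails, front faces flush with the rails. The lowest rung's underside is at z = 187 mm and rungs are spaced 321 mm apart (underside to underside).

C is a four-legged stool. The seat is 264×303 mm, 39 mm thick, top at z = 423 mm. It stands on four square legs, each 30×30 mm in cross-section, from z = 0 to the seat underside, each flush with a corner of the seat. Four stretchers, 30 mm wide and 19 mm tall, connect adjacent legs with their undersides at z = 85 mm, each running between the inner faces of the legs it joins and aligned with the legs' outer faces on the other axis.

The ladder is on top of the table. Four stools sit around the table at the −y, +y, −x, +x sides.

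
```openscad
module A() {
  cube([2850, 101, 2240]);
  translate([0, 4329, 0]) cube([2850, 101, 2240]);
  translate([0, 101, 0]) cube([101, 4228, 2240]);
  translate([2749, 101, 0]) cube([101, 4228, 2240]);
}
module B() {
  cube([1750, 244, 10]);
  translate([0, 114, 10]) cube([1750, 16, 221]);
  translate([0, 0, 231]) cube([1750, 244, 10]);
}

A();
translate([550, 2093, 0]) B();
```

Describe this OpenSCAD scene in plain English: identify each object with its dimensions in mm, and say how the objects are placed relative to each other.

A is the wall frame of a small rectangular building: four walls, each 2240 mm tall and 101 mm thick, enclosing a footprint 2850 mm (x) by 4430 mm (y) outside-to-outside, with no floor or roof. The front and back walls (the −y and +y sides) span the full width; the two side walls fit between them.

B is an I-beam lying along x, 1750 mm long. Overall section height 241 mm. Two flanges 244 mm wide (y) and 10 mm thick, one on the floor and one at the top; a web 16 mm thick runs between them, centred on the flange width.

The I-beam sits inside the house frame, centred.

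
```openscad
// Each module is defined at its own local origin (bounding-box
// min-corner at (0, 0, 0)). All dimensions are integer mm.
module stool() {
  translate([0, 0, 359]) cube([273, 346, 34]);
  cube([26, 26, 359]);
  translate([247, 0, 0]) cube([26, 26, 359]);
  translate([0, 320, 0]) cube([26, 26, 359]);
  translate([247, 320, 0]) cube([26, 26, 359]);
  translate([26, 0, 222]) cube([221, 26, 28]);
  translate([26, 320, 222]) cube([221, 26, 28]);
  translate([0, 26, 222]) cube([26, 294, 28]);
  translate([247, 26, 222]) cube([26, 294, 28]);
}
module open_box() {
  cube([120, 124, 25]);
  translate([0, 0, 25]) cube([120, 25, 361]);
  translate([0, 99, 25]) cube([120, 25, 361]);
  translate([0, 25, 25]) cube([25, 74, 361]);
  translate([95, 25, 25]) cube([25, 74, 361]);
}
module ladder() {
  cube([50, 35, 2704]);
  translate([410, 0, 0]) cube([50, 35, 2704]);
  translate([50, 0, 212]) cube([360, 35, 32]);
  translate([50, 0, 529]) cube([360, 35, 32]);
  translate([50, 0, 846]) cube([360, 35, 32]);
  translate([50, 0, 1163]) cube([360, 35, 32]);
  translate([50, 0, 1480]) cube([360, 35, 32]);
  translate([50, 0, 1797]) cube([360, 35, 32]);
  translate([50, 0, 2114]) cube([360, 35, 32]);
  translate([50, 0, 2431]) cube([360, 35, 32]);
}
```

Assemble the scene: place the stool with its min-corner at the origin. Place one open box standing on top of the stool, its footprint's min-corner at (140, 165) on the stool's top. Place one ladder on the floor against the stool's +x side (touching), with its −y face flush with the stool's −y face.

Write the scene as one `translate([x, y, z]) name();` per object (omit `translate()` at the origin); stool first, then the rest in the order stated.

stool();
translate([140, 165, 393]) open_box();
translate([273, 0, 0]) ladder();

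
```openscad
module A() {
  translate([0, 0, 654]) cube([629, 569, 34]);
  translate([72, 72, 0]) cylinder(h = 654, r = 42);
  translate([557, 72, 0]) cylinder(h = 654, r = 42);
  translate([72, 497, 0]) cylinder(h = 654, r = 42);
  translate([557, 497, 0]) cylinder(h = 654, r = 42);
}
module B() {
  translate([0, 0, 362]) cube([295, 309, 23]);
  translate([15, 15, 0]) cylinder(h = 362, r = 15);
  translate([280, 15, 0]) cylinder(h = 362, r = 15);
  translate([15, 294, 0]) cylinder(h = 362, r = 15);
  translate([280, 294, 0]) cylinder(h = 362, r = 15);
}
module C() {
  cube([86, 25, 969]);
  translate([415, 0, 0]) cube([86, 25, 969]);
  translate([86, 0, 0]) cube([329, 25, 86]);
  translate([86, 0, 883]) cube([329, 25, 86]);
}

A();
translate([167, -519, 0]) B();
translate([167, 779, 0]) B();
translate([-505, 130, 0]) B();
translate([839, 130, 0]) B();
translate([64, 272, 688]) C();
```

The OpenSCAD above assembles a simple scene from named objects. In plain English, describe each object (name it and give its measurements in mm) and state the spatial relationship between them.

A is a table with a 629×569 mm rectangular top, 34 mm thick, top surface at z = 688 mm, supported by four round legs of 84 mm diameter, each leg's bounding box inset 30 mm from the nearest pair of top edges, running from the floor.

B is a four-legged stool. The seat is a 295×309×23 mm slab whose top surface is at z = 385 mm; four round legs, each 30 mm in diameter, run from the floor (z = 0) to the underside of the seat, each leg's axis is inset half a diameter from the nearest pair of seat edges (so the leg's bounding box is flush with the corner).

C is a rectangular picture frame lying in the x–z plane (depth along y). The opening is 329 mm wide (x) by 797 mm tall (z), surrounded by a border 86 mm wide on all four sides. The frame is 25 mm deep and is made of two full-height vertical stiles with two horizontal rails fitted between them.

Four stools sit around the table at the −y, +y, −x, +x sides. The picture frame is on top of the table, centred.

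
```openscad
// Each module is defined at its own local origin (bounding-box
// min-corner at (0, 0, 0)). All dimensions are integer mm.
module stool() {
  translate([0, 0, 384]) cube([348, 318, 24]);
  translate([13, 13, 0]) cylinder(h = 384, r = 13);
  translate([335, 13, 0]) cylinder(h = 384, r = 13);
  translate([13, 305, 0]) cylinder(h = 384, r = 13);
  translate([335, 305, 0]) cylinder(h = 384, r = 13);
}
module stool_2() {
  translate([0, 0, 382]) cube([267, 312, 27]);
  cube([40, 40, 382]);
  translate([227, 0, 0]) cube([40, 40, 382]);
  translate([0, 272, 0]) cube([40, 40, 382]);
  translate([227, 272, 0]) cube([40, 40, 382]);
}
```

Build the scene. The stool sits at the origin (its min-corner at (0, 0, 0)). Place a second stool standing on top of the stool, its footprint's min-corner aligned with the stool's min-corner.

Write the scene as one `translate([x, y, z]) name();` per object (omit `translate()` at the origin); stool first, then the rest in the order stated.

stool();
translate([0, 0, 408]) stool_2();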